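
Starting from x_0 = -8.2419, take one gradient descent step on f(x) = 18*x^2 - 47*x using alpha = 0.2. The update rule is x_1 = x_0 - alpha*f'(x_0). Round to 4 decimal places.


We compute the gradient at x_0 and apply the update.
f'(x) = 36*x - 47
f'(-8.2419) = 36*-8.2419 - 47 = -343.7084
x_1 = -8.2419 - 0.2*-343.7084 = 60.4998


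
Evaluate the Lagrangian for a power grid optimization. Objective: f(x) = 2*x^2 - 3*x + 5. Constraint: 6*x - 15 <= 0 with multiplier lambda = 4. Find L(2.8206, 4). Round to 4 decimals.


Step 1: Evaluate f(x).
f(2.8206) = 2*2.8206^2 - 3*2.8206 + 5 = 12.4498
Step 2: Evaluate g(x).
g(2.8206) = 6*2.8206 - 15 = 1.9236
Step 3: Compute Lagrangian.
L = 12.4498 + 4*1.9236 = 20.1442


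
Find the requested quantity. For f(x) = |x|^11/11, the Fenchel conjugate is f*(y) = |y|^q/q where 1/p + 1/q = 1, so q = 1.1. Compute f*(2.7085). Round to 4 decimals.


The conjugate exponent q satisfies 1/p + 1/q = 1.
p = 11, so q = 11/(11 - 1) = 1.1
|y|^q = 2.7085^1.1 = 2.9923
f*(2.7085) = 2.9923 / 1.1 = 2.7203


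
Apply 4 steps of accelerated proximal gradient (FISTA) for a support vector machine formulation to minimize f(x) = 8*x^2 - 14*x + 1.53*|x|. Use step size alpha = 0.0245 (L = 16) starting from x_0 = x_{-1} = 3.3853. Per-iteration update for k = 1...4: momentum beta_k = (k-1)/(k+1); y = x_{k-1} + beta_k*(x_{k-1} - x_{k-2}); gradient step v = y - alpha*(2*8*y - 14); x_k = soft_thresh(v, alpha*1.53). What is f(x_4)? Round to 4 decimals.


FISTA on f(x) = 8*x^2 - 14*x + 1.53*|x|
L = 16, alpha = 0.0245
Iteration 1: beta = 0.0, y = 3.3853 + 0.0*(3.3853 - 3.3853) = 3.3853
  grad(y) = 40.1648, v = y - alpha*grad = 2.4013
  prox(v) = soft_thresh(2.4013, 0.0375) = 2.3638
Iteration 2: beta = 0.3333, y = 2.3638 + 0.3333*(2.3638 - 3.3853) = 2.0233
  grad(y) = 18.3723, v = y - alpha*grad = 1.5731
  prox(v) = soft_thresh(1.5731, 0.0375) = 1.5357
Iteration 3: beta = 0.5, y = 1.5357 + 0.5*(1.5357 - 2.3638) = 1.1216
  grad(y) = 3.9457, v = y - alpha*grad = 1.0249
  prox(v) = soft_thresh(1.0249, 0.0375) = 0.9875
Iteration 4: beta = 0.6, y = 0.9875 + 0.6*(0.9875 - 1.5357) = 0.6585
  grad(y) = -3.4636, v = y - alpha*grad = 0.7434
  prox(v) = soft_thresh(0.7434, 0.0375) = 0.7059
f(x_4) = 8*0.7059^2 - 14*0.7059 + 1.53*|0.7059| = -4.8162


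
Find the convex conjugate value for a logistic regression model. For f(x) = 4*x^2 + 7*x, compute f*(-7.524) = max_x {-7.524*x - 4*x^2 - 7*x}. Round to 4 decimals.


f*(y) = sup_x {y*x - a*x^2 - b*x} = sup_x {(y-b)*x - a*x^2}
FOC: (y - b) - 2a*x = 0 => x* = (y - b)/(2a)
x* = (-7.524 - 7)/(2*4) = -1.8155
f*(-7.524) = (y-b)^2/(4a) = (-7.524 - 7)^2/(4*4)
= 210.9466/16 = 13.1842


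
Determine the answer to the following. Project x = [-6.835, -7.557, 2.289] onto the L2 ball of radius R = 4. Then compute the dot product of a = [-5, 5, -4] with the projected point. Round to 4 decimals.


Step 1: Compute ||x|| (intermediates to 6 decimals).
||x|| = sqrt((-6.835)^2 + (-7.557)^2 + 2.289^2) = 10.443419
Step 2: Project.
Since ||x|| > R, scale = R/||x|| = 4/10.443419 = 0.383016, proj(x) = scale * x
proj(x) = [-2.617914, -2.894452, 0.876724]
Step 3: Dot product.
a^T * proj(x) = -5*(-2.617914) + 5*(-2.894452) - 4*0.876724 = -4.8896


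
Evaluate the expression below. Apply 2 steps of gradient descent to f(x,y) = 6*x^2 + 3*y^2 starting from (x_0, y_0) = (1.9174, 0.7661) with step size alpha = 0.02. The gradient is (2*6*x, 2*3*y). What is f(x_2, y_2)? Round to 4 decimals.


Gradient descent on f(x,y) = 6*x^2 + 3*y^2.
Starting point: (1.9174, 0.7661), alpha = 0.02
Step 1: grad_x = 2*6*1.9174 = 23.0088, grad_y = 2*3*0.7661 = 4.5966
  x_1 = 1.9174 - 0.02*23.0088 = 1.4572
  y_1 = 0.7661 - 0.02*4.5966 = 0.6742
Step 2: grad_x = 2*6*1.4572 = 17.4867, grad_y = 2*3*0.6742 = 4.045
  x_2 = 1.4572 - 0.02*17.4867 = 1.1075
  y_2 = 0.6742 - 0.02*4.045 = 0.5933
f(1.1075, 0.5933) = 6*1.1075^2 + 3*0.5933^2 = 8.4151


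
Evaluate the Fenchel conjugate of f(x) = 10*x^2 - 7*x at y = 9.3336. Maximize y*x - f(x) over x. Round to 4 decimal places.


f*(y) = sup_x {y*x - a*x^2 - b*x} = sup_x {(y-b)*x - a*x^2}
FOC: (y - b) - 2a*x = 0 => x* = (y - b)/(2a)
x* = (9.3336 + 7)/(2*10) = 0.8167
f*(9.3336) = (y-b)^2/(4a) = (9.3336 + 7)^2/(4*10)
= 266.7865/40 = 6.6697


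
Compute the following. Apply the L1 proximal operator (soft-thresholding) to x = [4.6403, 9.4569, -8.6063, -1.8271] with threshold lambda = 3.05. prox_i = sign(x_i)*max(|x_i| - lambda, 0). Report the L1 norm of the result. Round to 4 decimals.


Soft-thresholding with lambda = 3.05:
prox(4.6403) = sign(4.6403)*max(|4.6403| - 3.05, 0) = 1.5903
prox(9.4569) = sign(9.4569)*max(|9.4569| - 3.05, 0) = 6.4069
prox(-8.6063) = sign(-8.6063)*max(|-8.6063| - 3.05, 0) = -5.5563
prox(-1.8271) = sign(-1.8271)*max(|-1.8271| - 3.05, 0) = 0.0
prox(x) = [1.5903, 6.4069, -5.5563, 0.0]
||prox(x)||_1 = 1.5903 + 6.4069 + 5.5563 + 0.0 = 13.5535


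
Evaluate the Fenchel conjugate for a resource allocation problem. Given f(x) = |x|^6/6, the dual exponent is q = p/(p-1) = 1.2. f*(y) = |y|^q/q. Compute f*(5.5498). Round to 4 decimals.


The conjugate exponent q satisfies 1/p + 1/q = 1.
p = 6, so q = 6/(6 - 1) = 1.2
|y|^q = 5.5498^1.2 = 7.8187
f*(5.5498) = 7.8187 / 1.2 = 6.5156


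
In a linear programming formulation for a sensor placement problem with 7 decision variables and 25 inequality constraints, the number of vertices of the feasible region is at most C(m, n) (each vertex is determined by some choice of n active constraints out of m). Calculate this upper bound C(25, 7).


Each vertex corresponds to some choice of n active constraints out of m, so the number of vertices is at most C(m, n) = m! / (n!(m-n)!).
m = 25, n = 7
Numerator: 25 * 24 * 23 * 22 * 21 * 20 * 19
Denominator: 7! = 5040
C(25, 7) = 480700


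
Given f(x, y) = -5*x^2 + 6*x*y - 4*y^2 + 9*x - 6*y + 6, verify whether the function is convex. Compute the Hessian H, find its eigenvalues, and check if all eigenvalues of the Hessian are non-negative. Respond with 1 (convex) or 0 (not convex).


The Hessian of f(x,y) = -5*x^2 + 6*x*y - 4*y^2 + 9*x - 6*y + 6 is:
H = [[-10, 6], [6, -8]]
Trace = -10 - 8 = -18
Determinant = -10*-8 - (6)^2 = 44
Discriminant = (-18)^2 - 4*44 = 148.0
Eigenvalues: lambda_1 = -15.0828, lambda_2 = -2.9172
The function is not convex.

0


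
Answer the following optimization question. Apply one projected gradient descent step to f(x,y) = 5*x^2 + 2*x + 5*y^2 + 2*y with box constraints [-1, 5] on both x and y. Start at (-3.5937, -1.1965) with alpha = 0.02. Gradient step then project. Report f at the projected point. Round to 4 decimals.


Step 1: Compute gradient at (-3.5937, -1.1965).
grad_x = 2*5*-3.5937 + 2 = -33.937
grad_y = 2*5*-1.1965 + 2 = -9.965
Step 2: Gradient step.
x_raw = -3.5937 - 0.02*-33.937 = -2.915
y_raw = -1.1965 - 0.02*-9.965 = -0.9972
Step 3: Project onto [-1, 5].
x_proj = clip(-2.915) = -1.0
y_proj = clip(-0.9972) = -0.9972
Step 4: Evaluate f.
f(-1.0, -0.9972) = 5.9776


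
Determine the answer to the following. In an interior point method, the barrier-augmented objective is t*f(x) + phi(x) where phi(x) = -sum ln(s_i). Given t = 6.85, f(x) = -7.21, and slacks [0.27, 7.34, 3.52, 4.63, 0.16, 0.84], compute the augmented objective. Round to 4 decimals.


Step 1: Compute log-barrier.
ln values: [-1.3093, 1.9933, 1.2585, 1.5326, -1.8326, -0.1744]
phi = -(-1.3093 + 1.9933 + 1.2585 + 1.5326 - 1.8326 - 0.1744) = -1.4681
Step 2: Compute augmented objective.
t*f(x) = 6.85*-7.21 = -49.3885
Total = -49.3885 - 1.4681 = -50.8566


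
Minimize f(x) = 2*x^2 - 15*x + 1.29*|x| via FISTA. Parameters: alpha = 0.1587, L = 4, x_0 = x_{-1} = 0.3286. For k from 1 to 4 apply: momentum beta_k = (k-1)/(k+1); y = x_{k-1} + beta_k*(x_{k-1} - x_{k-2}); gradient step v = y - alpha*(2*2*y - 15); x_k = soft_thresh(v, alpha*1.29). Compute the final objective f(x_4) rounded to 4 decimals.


FISTA on f(x) = 2*x^2 - 15*x + 1.29*|x|
L = 4, alpha = 0.1587
Iteration 1: beta = 0.0, y = 0.3286 + 0.0*(0.3286 - 0.3286) = 0.3286
  grad(y) = -13.6856, v = y - alpha*grad = 2.5005
  prox(v) = soft_thresh(2.5005, 0.2047) = 2.2958
Iteration 2: beta = 0.3333, y = 2.2958 + 0.3333*(2.2958 - 0.3286) = 2.9515
  grad(y) = -3.194, v = y - alpha*grad = 3.4584
  prox(v) = soft_thresh(3.4584, 0.2047) = 3.2537
Iteration 3: beta = 0.5, y = 3.2537 + 0.5*(3.2537 - 2.2958) = 3.7326
  grad(y) = -0.0696, v = y - alpha*grad = 3.7436
  prox(v) = soft_thresh(3.7436, 0.2047) = 3.5389
Iteration 4: beta = 0.6, y = 3.5389 + 0.6*(3.5389 - 3.2537) = 3.7101
  grad(y) = -0.1597, v = y - alpha*grad = 3.7354
  prox(v) = soft_thresh(3.7354, 0.2047) = 3.5307
f(x_4) = 2*3.5307^2 - 15*3.5307 + 1.29*|3.5307| = -23.4742


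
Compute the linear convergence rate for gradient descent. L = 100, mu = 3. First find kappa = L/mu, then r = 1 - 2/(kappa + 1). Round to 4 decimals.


Step 1: Compute the condition number.
kappa = L/mu = 100/3 = 33.3333
Step 2: Compute the convergence rate.
r = 1 - 2/(kappa + 1) = 1 - 2*mu/(L + mu) = (L - mu)/(L + mu) = 97/103 = 0.9417


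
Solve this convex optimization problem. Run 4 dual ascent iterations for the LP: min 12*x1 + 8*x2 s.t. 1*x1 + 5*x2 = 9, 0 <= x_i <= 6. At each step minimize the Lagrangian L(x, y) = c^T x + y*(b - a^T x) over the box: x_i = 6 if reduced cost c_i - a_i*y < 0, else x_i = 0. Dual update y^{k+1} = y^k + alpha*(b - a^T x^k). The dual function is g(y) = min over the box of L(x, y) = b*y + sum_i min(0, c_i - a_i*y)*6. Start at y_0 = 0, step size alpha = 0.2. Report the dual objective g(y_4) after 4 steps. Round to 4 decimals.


Dual ascent for LP: min 12*x1 + 8*x2, 1*x1 + 5*x2 = 9, 0 <= x_i <= 6
Step 1: y^k = 0.0, reduced costs: (12.0, 8.0)
  x^k = (0.0, 0.0), subgradient = b - a^T x = 9.0
  y^{k+1} = 0.0 + 0.2*9.0 = 1.8
Step 2: y^k = 1.8, reduced costs: (10.2, -1.0)
  x^k = (0.0, 6.0), subgradient = b - a^T x = -21.0
  y^{k+1} = 1.8 + 0.2*-21.0 = -2.4
Step 3: y^k = -2.4, reduced costs: (14.4, 20.0)
  x^k = (0.0, 0.0), subgradient = b - a^T x = 9.0
  y^{k+1} = -2.4 + 0.2*9.0 = -0.6
Step 4: y^k = -0.6, reduced costs: (12.6, 11.0)
  x^k = (0.0, 0.0), subgradient = b - a^T x = 9.0
  y^{k+1} = -0.6 + 0.2*9.0 = 1.2
Dual objective at y_4 = 1.2: reduced costs (10.8, 2.0), box minimizer x = (0.0, 0.0)
g(y_4) = b*y + (c1 - a1*y)*x1 + (c2 - a2*y)*x2 = 9*1.2 + 10.8*0.0 + 2.0*0.0 = 10.8 + 0.0 + 0.0 = 10.8


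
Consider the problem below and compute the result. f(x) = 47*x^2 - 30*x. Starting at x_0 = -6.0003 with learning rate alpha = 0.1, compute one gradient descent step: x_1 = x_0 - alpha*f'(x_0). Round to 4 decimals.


We compute the gradient at x_0 and apply the update.
f'(x) = 94*x - 30
f'(-6.0003) = 94*-6.0003 - 30 = -594.0282
x_1 = -6.0003 - 0.1*-594.0282 = 53.4025


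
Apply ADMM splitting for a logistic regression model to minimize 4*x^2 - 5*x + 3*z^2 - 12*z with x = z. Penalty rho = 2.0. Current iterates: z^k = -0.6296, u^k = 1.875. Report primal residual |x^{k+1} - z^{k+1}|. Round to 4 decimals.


ADMM iteration with rho = 2.0, z^k = -0.6296, u^k = 1.875
Step 1: x-update.
Minimize 4*x^2 - 5*x + (2.0/2)*(x + 0.6296 + 1.875)^2
FOC: (2*4 + 2.0)*x = 5 + 2.0*(-0.6296 - 1.875)
x^{k+1} = -0.0009
Step 2: z-update.
Minimize 3*z^2 - 12*z + (2.0/2)*(-0.0009 - z + 1.875)^2
FOC: (2*3 + 2.0)*z = 12 + 2.0*(-0.0009 + 1.875)
z^{k+1} = 1.9685
Step 3: u-update.
u^{k+1} = 1.875 - 0.0009 - 1.9685 = -0.0944
Step 4: Primal residual = |-0.0009 - 1.9685| = 1.9694


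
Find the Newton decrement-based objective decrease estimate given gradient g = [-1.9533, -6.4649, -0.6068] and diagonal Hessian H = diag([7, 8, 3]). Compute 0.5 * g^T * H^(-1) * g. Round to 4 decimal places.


Step 1: H is diagonal, so H^(-1) * g = [-0.279, -0.8081, -0.2023].
Step 2: g^T H^(-1) g = sum_i g_i^2 / H_ii
  = (-1.9533)^2/7 + (-6.4649)^2/8 + (-0.6068)^2/3
  = 0.5451 + 5.2244 + 0.1227 = 5.8922
Step 3: Objective decrease = 0.5 * g^T H^(-1) g = 2.9461


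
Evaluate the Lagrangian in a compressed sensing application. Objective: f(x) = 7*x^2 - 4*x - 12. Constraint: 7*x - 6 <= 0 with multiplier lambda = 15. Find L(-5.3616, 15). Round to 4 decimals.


Step 1: Evaluate f(x).
f(-5.3616) = 7*(-5.3616)^2 - 4*(-5.3616) - 12 = 210.6737
Step 2: Evaluate g(x).
g(-5.3616) = 7*-5.3616 - 6 = -43.5312
Step 3: Compute Lagrangian.
L = 210.6737 + 15*-43.5312 = -442.2943


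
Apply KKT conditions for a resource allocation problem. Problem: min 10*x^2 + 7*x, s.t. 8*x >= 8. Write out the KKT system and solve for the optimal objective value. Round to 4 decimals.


Step 1: Try lambda = 0 (constraint inactive).
x_unc = -7/(2*10) = -0.35
Check: 8*-0.35 = -2.8 < 8 -- violated!
Step 2: Constraint must be active: 8*x = 8
x* = 8/8 = 1.0
lambda = (2*10*1.0 + 7)/8 = 3.375
Step 3: Compute optimal value.
f(x*) = 10*1.0^2 + 7*1.0 = 17.0


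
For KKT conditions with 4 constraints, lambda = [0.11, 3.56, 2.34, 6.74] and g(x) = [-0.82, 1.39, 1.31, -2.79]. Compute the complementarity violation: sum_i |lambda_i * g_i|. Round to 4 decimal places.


KKT complementary slackness check:
lambda_1 * g_1 = 0.11 * -0.82 = -0.0902
lambda_2 * g_2 = 3.56 * 1.39 = 4.9484
lambda_3 * g_3 = 2.34 * 1.31 = 3.0654
lambda_4 * g_4 = 6.74 * -2.79 = -18.8046
Total violation = 0.0902 + 4.9484 + 3.0654 + 18.8046 = 26.9086


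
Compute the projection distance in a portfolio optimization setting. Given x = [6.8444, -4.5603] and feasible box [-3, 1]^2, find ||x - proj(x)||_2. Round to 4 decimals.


Project each component onto [-3, 1].
clip(6.8444) = 1.0, clip(-4.5603) = -3.0
Projection = [1.0, -3.0]
Squared diffs: [34.157, 2.4345]
Distance = sqrt(36.5915) = 6.0491


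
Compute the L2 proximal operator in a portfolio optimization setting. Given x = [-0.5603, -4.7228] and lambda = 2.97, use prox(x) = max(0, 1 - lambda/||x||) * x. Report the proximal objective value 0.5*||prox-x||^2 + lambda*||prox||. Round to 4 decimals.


Step 1: Compute ||x||.
||x|| = 4.7559
Step 2: Compute scaling factor.
scale = max(0, 1 - 2.97/4.7559) = 0.3755
Step 3: prox(x) = [-0.2104, -1.7735]
||prox(x)|| = 1.7859
Step 4: Proximal objective.
0.5*||prox-x||^2 = 4.4105
lambda*||prox|| = 5.3041
Total = 9.7146


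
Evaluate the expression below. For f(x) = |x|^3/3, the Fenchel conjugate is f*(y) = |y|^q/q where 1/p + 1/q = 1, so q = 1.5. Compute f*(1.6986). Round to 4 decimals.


The conjugate exponent q satisfies 1/p + 1/q = 1.
p = 3, so q = 3/(3 - 1) = 1.5
|y|^q = 1.6986^1.5 = 2.2138
f*(1.6986) = 2.2138 / 1.5 = 1.4759


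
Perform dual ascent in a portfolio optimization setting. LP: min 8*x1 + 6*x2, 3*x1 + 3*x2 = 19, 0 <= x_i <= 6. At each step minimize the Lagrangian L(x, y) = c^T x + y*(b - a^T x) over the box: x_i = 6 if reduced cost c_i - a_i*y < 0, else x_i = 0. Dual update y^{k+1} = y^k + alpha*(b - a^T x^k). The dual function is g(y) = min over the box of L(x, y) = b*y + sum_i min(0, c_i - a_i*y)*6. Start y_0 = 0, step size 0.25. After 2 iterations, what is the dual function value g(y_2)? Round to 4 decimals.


Dual ascent for LP: min 8*x1 + 6*x2, 3*x1 + 3*x2 = 19, 0 <= x_i <= 6
Step 1: y^k = 0.0, reduced costs: (8.0, 6.0)
  x^k = (0.0, 0.0), subgradient = b - a^T x = 19.0
  y^{k+1} = 0.0 + 0.25*19.0 = 4.75
Step 2: y^k = 4.75, reduced costs: (-6.25, -8.25)
  x^k = (6.0, 6.0), subgradient = b - a^T x = -17.0
  y^{k+1} = 4.75 + 0.25*-17.0 = 0.5
Dual objective at y_2 = 0.5: reduced costs (6.5, 4.5), box minimizer x = (0.0, 0.0)
g(y_2) = b*y + (c1 - a1*y)*x1 + (c2 - a2*y)*x2 = 19*0.5 + 6.5*0.0 + 4.5*0.0 = 9.5 + 0.0 + 0.0 = 9.5


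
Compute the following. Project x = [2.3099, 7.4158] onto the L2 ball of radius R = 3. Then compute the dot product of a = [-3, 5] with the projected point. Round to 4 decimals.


Step 1: Compute ||x|| (intermediates to 6 decimals).
||x|| = sqrt(2.3099^2 + 7.4158^2) = 7.767221
Step 2: Project.
Since ||x|| > R, scale = R/||x|| = 3/7.767221 = 0.386239, proj(x) = scale * x
proj(x) = [0.892173, 2.864271]
Step 3: Dot product.
a^T * proj(x) = -3*0.892173 + 5*2.864271 = 11.6448


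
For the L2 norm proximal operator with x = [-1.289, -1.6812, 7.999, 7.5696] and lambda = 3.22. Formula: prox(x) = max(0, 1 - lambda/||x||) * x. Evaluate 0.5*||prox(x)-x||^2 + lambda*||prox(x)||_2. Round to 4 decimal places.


Step 1: Compute ||x||.
||x|| = 11.2148
Step 2: Compute scaling factor.
scale = max(0, 1 - 3.22/11.2148) = 0.7129
Step 3: prox(x) = [-0.9189, -1.1985, 5.7023, 5.3962]
||prox(x)|| = 7.9948
Step 4: Proximal objective.
0.5*||prox-x||^2 = 5.1842
lambda*||prox|| = 25.7433
Total = 30.9273


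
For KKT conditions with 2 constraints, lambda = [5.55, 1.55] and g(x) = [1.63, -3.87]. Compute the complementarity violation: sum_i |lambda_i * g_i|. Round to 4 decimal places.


KKT complementary slackness check:
lambda_1 * g_1 = 5.55 * 1.63 = 9.0465
lambda_2 * g_2 = 1.55 * -3.87 = -5.9985
Total violation = 9.0465 + 5.9985 = 15.045


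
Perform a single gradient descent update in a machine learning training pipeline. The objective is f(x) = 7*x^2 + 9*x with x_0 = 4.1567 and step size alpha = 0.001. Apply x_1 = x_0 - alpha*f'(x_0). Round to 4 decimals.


We compute the gradient at x_0 and apply the update.
f'(x) = 14*x + 9
f'(4.1567) = 14*4.1567 + 9 = 67.1938
x_1 = 4.1567 - 0.001*67.1938 = 4.0895


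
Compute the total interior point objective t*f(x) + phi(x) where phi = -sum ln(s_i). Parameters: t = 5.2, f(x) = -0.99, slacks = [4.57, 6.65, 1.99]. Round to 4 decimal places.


Step 1: Compute log-barrier.
ln values: [1.5195, 1.8946, 0.6881]
phi = -(1.5195 + 1.8946 + 0.6881) = -4.1023
Step 2: Compute augmented objective.
t*f(x) = 5.2*-0.99 = -5.148
Total = -5.148 - 4.1023 = -9.2503


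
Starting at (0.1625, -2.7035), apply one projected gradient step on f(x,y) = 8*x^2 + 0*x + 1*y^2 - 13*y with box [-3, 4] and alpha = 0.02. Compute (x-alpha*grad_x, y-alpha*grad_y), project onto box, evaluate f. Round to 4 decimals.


Step 1: Compute gradient at (0.1625, -2.7035).
grad_x = 2*8*0.1625 + 0 = 2.6
grad_y = 2*1*-2.7035 - 13 = -18.407
Step 2: Gradient step.
x_raw = 0.1625 - 0.02*2.6 = 0.1105
y_raw = -2.7035 - 0.02*-18.407 = -2.3354
Step 3: Project onto [-3, 4].
x_proj = clip(0.1105) = 0.1105
y_proj = clip(-2.3354) = -2.3354
Step 4: Evaluate f.
f(0.1105, -2.3354) = 35.9113


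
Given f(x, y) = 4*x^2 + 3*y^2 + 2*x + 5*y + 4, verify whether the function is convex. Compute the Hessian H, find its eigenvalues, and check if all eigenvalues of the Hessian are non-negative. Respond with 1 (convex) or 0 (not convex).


The Hessian of f(x,y) = 4*x^2 + 3*y^2 + 2*x + 5*y + 4 is:
H = [[8, 0], [0, 6]]
Trace = 8 + 6 = 14
Determinant = 8*6 - (0)^2 = 48
Discriminant = (14)^2 - 4*48 = 4.0
Eigenvalues: lambda_1 = 6.0, lambda_2 = 8.0
The function is convex.

1


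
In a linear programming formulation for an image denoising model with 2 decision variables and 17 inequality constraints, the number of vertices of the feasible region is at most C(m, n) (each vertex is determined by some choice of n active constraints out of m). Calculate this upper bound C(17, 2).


Each vertex corresponds to some choice of n active constraints out of m, so the number of vertices is at most C(m, n) = m! / (n!(m-n)!).
m = 17, n = 2
Numerator: 17 * 16
Denominator: 2! = 2
C(17, 2) = 136


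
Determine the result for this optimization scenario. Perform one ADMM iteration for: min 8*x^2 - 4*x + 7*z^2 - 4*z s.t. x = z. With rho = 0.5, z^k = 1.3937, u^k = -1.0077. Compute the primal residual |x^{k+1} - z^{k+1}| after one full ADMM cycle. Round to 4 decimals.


ADMM iteration with rho = 0.5, z^k = 1.3937, u^k = -1.0077
Step 1: x-update.
Minimize 8*x^2 - 4*x + (0.5/2)*(x - 1.3937 - 1.0077)^2
FOC: (2*8 + 0.5)*x = 4 + 0.5*(1.3937 + 1.0077)
x^{k+1} = 0.3152
Step 2: z-update.
Minimize 7*z^2 - 4*z + (0.5/2)*(0.3152 - z - 1.0077)^2
FOC: (2*7 + 0.5)*z = 4 + 0.5*(0.3152 - 1.0077)
z^{k+1} = 0.252
Step 3: u-update.
u^{k+1} = -1.0077 + 0.3152 - 0.252 = -0.9445
Step 4: Primal residual = |0.3152 - 0.252| = 0.0632


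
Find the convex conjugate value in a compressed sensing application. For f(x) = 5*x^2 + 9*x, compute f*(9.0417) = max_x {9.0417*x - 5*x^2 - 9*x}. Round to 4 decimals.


f*(y) = sup_x {y*x - a*x^2 - b*x} = sup_x {(y-b)*x - a*x^2}
FOC: (y - b) - 2a*x = 0 => x* = (y - b)/(2a)
x* = (9.0417 - 9)/(2*5) = 0.0042
f*(9.0417) = (y-b)^2/(4a) = (9.0417 - 9)^2/(4*5)
= 0.0017/20 = 0.0001


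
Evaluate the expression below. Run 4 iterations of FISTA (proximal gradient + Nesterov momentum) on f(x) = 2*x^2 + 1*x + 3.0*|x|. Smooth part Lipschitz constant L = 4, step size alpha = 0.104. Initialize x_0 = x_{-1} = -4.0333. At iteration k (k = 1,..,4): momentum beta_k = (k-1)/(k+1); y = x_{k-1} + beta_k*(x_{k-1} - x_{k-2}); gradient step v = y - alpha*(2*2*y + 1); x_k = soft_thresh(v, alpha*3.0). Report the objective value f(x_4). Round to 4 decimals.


FISTA on f(x) = 2*x^2 + 1*x + 3.0*|x|
L = 4, alpha = 0.104
Iteration 1: beta = 0.0, y = -4.0333 + 0.0*(-4.0333 + 4.0333) = -4.0333
  grad(y) = -15.1332, v = y - alpha*grad = -2.4594
  prox(v) = soft_thresh(-2.4594, 0.312) = -2.1474
Iteration 2: beta = 0.3333, y = -2.1474 + 0.3333*(-2.1474 + 4.0333) = -1.5188
  grad(y) = -5.0753, v = y - alpha*grad = -0.991
  prox(v) = soft_thresh(-0.991, 0.312) = -0.679
Iteration 3: beta = 0.5, y = -0.679 + 0.5*(-0.679 + 2.1474) = 0.0552
  grad(y) = 1.2209, v = y - alpha*grad = -0.0717
  prox(v) = soft_thresh(-0.0717, 0.312) = 0.0
Iteration 4: beta = 0.6, y = 0.0 + 0.6*(0.0 + 0.679) = 0.4074
  grad(y) = 2.6296, v = y - alpha*grad = 0.1339
  prox(v) = soft_thresh(0.1339, 0.312) = 0.0
f(x_4) = 2*0.0^2 + 1*0.0 + 3.0*|0.0| = 0.0


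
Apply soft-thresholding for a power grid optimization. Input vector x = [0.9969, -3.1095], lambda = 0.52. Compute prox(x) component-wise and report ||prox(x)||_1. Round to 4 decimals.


Soft-thresholding with lambda = 0.52:
prox(0.9969) = sign(0.9969)*max(|0.9969| - 0.52, 0) = 0.4769
prox(-3.1095) = sign(-3.1095)*max(|-3.1095| - 0.52, 0) = -2.5895
prox(x) = [0.4769, -2.5895]
||prox(x)||_1 = 0.4769 + 2.5895 = 3.0664


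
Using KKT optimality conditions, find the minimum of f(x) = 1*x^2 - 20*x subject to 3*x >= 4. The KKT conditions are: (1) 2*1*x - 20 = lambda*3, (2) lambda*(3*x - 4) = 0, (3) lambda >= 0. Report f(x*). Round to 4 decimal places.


Step 1: Try lambda = 0 (constraint inactive).
Stationarity: 2*1*x - 20 = 0
x* = 20/(2*1) = 10.0
Check constraint: 3*10.0 = 30.0 >= 4 -- satisfied.
Step 2: Compute optimal value.
f(x*) = 1*10.0^2 - 20*10.0 = -100.0


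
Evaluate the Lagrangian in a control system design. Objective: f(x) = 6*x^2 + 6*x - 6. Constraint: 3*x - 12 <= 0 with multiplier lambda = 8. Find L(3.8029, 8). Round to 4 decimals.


Step 1: Evaluate f(x).
f(3.8029) = 6*3.8029^2 + 6*3.8029 - 6 = 103.5897
Step 2: Evaluate g(x).
g(3.8029) = 3*3.8029 - 12 = -0.5913
Step 3: Compute Lagrangian.
L = 103.5897 + 8*-0.5913 = 98.8593


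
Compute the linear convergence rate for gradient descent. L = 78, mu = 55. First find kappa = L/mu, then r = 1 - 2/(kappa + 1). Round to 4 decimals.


Step 1: Compute the condition number.
kappa = L/mu = 78/55 = 1.4182
Step 2: Compute the convergence rate.
r = 1 - 2/(kappa + 1) = 1 - 2*mu/(L + mu) = (L - mu)/(L + mu) = 23/133 = 0.1729


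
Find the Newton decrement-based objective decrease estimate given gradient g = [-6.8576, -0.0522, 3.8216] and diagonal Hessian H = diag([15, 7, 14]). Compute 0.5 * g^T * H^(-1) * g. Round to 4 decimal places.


Step 1: H is diagonal, so H^(-1) * g = [-0.4572, -0.0075, 0.273].
Step 2: g^T H^(-1) g = sum_i g_i^2 / H_ii
  = (-6.8576)^2/15 + (-0.0522)^2/7 + (3.8216)^2/14
  = 3.1351 + 0.0004 + 1.0432 = 4.1787
Step 3: Objective decrease = 0.5 * g^T H^(-1) g = 2.0893


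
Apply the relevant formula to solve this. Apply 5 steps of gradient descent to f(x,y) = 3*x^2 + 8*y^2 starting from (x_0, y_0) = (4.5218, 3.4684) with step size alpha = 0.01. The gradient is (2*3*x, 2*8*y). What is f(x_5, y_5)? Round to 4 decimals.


Gradient descent on f(x,y) = 3*x^2 + 8*y^2.
Starting point: (4.5218, 3.4684), alpha = 0.01
Step 1: grad_x = 2*3*4.5218 = 27.1308, grad_y = 2*8*3.4684 = 55.4944
  x_1 = 4.5218 - 0.01*27.1308 = 4.2505
  y_1 = 3.4684 - 0.01*55.4944 = 2.9135
Step 2: grad_x = 2*3*4.2505 = 25.503, grad_y = 2*8*2.9135 = 46.6153
  x_2 = 4.2505 - 0.01*25.503 = 3.9955
  y_2 = 2.9135 - 0.01*46.6153 = 2.4473
Step 3: grad_x = 2*3*3.9955 = 23.9728, grad_y = 2*8*2.4473 = 39.1568
  x_3 = 3.9955 - 0.01*23.9728 = 3.7557
  y_3 = 2.4473 - 0.01*39.1568 = 2.0557
Step 4: grad_x = 2*3*3.7557 = 22.5344, grad_y = 2*8*2.0557 = 32.8918
  x_4 = 3.7557 - 0.01*22.5344 = 3.5304
  y_4 = 2.0557 - 0.01*32.8918 = 1.7268
Step 5: grad_x = 2*3*3.5304 = 21.1823, grad_y = 2*8*1.7268 = 27.6291
  x_5 = 3.5304 - 0.01*21.1823 = 3.3186
  y_5 = 1.7268 - 0.01*27.6291 = 1.4505
f(3.3186, 1.4505) = 3*3.3186^2 + 8*1.4505^2 = 49.8709


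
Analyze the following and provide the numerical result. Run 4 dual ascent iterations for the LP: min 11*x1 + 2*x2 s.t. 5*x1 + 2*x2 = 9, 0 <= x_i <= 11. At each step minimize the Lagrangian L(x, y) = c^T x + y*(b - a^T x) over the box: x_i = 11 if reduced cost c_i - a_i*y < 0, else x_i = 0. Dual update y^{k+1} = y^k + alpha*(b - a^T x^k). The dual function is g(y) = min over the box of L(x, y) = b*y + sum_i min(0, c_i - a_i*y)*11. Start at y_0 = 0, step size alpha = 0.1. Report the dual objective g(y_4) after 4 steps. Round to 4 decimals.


Dual ascent for LP: min 11*x1 + 2*x2, 5*x1 + 2*x2 = 9, 0 <= x_i <= 11
Step 1: y^k = 0.0, reduced costs: (11.0, 2.0)
  x^k = (0.0, 0.0), subgradient = b - a^T x = 9.0
  y^{k+1} = 0.0 + 0.1*9.0 = 0.9
Step 2: y^k = 0.9, reduced costs: (6.5, 0.2)
  x^k = (0.0, 0.0), subgradient = b - a^T x = 9.0
  y^{k+1} = 0.9 + 0.1*9.0 = 1.8
Step 3: y^k = 1.8, reduced costs: (2.0, -1.6)
  x^k = (0.0, 11.0), subgradient = b - a^T x = -13.0
  y^{k+1} = 1.8 + 0.1*-13.0 = 0.5
Step 4: y^k = 0.5, reduced costs: (8.5, 1.0)
  x^k = (0.0, 0.0), subgradient = b - a^T x = 9.0
  y^{k+1} = 0.5 + 0.1*9.0 = 1.4
Dual objective at y_4 = 1.4: reduced costs (4.0, -0.8), box minimizer x = (0.0, 11.0)
g(y_4) = b*y + (c1 - a1*y)*x1 + (c2 - a2*y)*x2 = 9*1.4 + 4.0*0.0 + (-0.8)*11.0 = 12.6 + 0.0 - 8.8 = 3.8


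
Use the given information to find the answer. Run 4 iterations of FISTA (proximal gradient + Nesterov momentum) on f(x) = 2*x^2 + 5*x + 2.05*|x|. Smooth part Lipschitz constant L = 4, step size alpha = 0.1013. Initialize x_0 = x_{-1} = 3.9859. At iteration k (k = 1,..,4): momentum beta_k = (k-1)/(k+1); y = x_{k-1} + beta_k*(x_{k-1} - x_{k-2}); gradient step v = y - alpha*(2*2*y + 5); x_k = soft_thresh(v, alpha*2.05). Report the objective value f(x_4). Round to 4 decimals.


FISTA on f(x) = 2*x^2 + 5*x + 2.05*|x|
L = 4, alpha = 0.1013
Iteration 1: beta = 0.0, y = 3.9859 + 0.0*(3.9859 - 3.9859) = 3.9859
  grad(y) = 20.9436, v = y - alpha*grad = 1.8643
  prox(v) = soft_thresh(1.8643, 0.2077) = 1.6566
Iteration 2: beta = 0.3333, y = 1.6566 + 0.3333*(1.6566 - 3.9859) = 0.8802
  grad(y) = 8.5209, v = y - alpha*grad = 0.0171
  prox(v) = soft_thresh(0.0171, 0.2077) = 0.0
Iteration 3: beta = 0.5, y = 0.0 + 0.5*(0.0 - 1.6566) = -0.8283
  grad(y) = 1.6867, v = y - alpha*grad = -0.9992
  prox(v) = soft_thresh(-0.9992, 0.2077) = -0.7915
Iteration 4: beta = 0.6, y = -0.7915 + 0.6*(-0.7915 - 0.0) = -1.2664
  grad(y) = -0.0657, v = y - alpha*grad = -1.2598
  prox(v) = soft_thresh(-1.2598, 0.2077) = -1.0521
f(x_4) = 2*(-1.0521)^2 + 5*(-1.0521) + 2.05*|-1.0521| = -0.8899


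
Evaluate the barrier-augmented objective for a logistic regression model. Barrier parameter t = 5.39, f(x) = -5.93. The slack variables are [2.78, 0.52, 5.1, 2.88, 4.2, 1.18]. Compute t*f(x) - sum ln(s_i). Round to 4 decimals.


Step 1: Compute log-barrier.
ln values: [1.0225, -0.6539, 1.6292, 1.0578, 1.4351, 0.1655]
phi = -(1.0225 - 0.6539 + 1.6292 + 1.0578 + 1.4351 + 0.1655) = -4.6562
Step 2: Compute augmented objective.
t*f(x) = 5.39*-5.93 = -31.9627
Total = -31.9627 - 4.6562 = -36.6189


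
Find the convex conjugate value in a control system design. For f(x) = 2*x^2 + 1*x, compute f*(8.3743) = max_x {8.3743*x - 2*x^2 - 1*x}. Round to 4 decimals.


f*(y) = sup_x {y*x - a*x^2 - b*x} = sup_x {(y-b)*x - a*x^2}
FOC: (y - b) - 2a*x = 0 => x* = (y - b)/(2a)
x* = (8.3743 - 1)/(2*2) = 1.8436
f*(8.3743) = (y-b)^2/(4a) = (8.3743 - 1)^2/(4*2)
= 54.3803/8 = 6.7975


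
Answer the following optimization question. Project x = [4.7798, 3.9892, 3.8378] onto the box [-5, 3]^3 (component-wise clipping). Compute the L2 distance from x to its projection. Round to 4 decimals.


Project each component onto [-5, 3].
clip(4.7798) = 3.0, clip(3.9892) = 3.0, clip(3.8378) = 3.0
Projection = [3.0, 3.0, 3.0]
Squared diffs: [3.1677, 0.9785, 0.7019]
Distance = sqrt(4.8481) = 2.2018


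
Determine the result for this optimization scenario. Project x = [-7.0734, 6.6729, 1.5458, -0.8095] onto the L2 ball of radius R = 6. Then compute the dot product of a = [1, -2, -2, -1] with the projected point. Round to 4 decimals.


Step 1: Compute ||x|| (intermediates to 6 decimals).
||x|| = sqrt((-7.0734)^2 + 6.6729^2 + 1.5458^2 + (-0.8095)^2) = 9.879543
Step 2: Project.
Since ||x|| > R, scale = R/||x|| = 6/9.879543 = 0.607316, proj(x) = scale * x
proj(x) = [-4.295789, 4.052559, 0.938789, -0.491622]
Step 3: Dot product.
a^T * proj(x) = 1*(-4.295789) - 2*4.052559 - 2*0.938789 - 1*(-0.491622) = -13.7869


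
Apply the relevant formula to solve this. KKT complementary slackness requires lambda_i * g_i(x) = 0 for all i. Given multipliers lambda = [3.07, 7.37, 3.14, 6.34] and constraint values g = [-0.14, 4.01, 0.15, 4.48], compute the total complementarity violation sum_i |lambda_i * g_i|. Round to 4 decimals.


KKT complementary slackness check:
lambda_1 * g_1 = 3.07 * -0.14 = -0.4298
lambda_2 * g_2 = 7.37 * 4.01 = 29.5537
lambda_3 * g_3 = 3.14 * 0.15 = 0.471
lambda_4 * g_4 = 6.34 * 4.48 = 28.4032
Total violation = 0.4298 + 29.5537 + 0.471 + 28.4032 = 58.8577


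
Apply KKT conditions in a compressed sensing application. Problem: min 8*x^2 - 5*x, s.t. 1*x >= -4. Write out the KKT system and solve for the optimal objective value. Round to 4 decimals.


Step 1: Try lambda = 0 (constraint inactive).
Stationarity: 2*8*x - 5 = 0
x* = 5/(2*8) = 0.3125
Check constraint: 1*0.3125 = 0.3125 >= -4 -- satisfied.
Step 2: Compute optimal value.
f(x*) = 8*0.3125^2 - 5*0.3125 = -0.7813


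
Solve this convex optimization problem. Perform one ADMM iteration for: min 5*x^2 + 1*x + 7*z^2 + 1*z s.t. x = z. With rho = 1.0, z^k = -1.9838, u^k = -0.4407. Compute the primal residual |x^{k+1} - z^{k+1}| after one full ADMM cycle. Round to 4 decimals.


ADMM iteration with rho = 1.0, z^k = -1.9838, u^k = -0.4407
Step 1: x-update.
Minimize 5*x^2 + 1*x + (1.0/2)*(x + 1.9838 - 0.4407)^2
FOC: (2*5 + 1.0)*x = -1 + 1.0*(-1.9838 + 0.4407)
x^{k+1} = -0.2312
Step 2: z-update.
Minimize 7*z^2 + 1*z + (1.0/2)*(-0.2312 - z - 0.4407)^2
FOC: (2*7 + 1.0)*z = -1 + 1.0*(-0.2312 - 0.4407)
z^{k+1} = -0.1115
Step 3: u-update.
u^{k+1} = -0.4407 - 0.2312 + 0.1115 = -0.5604
Step 4: Primal residual = |-0.2312 + 0.1115| = 0.1197


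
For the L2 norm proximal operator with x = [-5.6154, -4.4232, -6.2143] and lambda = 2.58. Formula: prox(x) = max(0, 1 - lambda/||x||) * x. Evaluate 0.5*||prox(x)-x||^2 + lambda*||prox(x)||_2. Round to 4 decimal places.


Step 1: Compute ||x||.
||x|| = 9.4718
Step 2: Compute scaling factor.
scale = max(0, 1 - 2.58/9.4718) = 0.7276
Step 3: prox(x) = [-4.0858, -3.2184, -4.5216]
||prox(x)|| = 6.8918
Step 4: Proximal objective.
0.5*||prox-x||^2 = 3.3282
lambda*||prox|| = 17.7808
Total = 21.109


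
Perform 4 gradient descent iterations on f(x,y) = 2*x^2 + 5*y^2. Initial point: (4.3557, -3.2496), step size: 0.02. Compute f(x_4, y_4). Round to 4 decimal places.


Gradient descent on f(x,y) = 2*x^2 + 5*y^2.
Starting point: (4.3557, -3.2496), alpha = 0.02
Step 1: grad_x = 2*2*4.3557 = 17.4228, grad_y = 2*5*-3.2496 = -32.496
  x_1 = 4.3557 - 0.02*17.4228 = 4.0072
  y_1 = -3.2496 - 0.02*-32.496 = -2.5997
Step 2: grad_x = 2*2*4.0072 = 16.029, grad_y = 2*5*-2.5997 = -25.9968
  x_2 = 4.0072 - 0.02*16.029 = 3.6867
  y_2 = -2.5997 - 0.02*-25.9968 = -2.0797
Step 3: grad_x = 2*2*3.6867 = 14.7467, grad_y = 2*5*-2.0797 = -20.7974
  x_3 = 3.6867 - 0.02*14.7467 = 3.3917
  y_3 = -2.0797 - 0.02*-20.7974 = -1.6638
Step 4: grad_x = 2*2*3.3917 = 13.5669, grad_y = 2*5*-1.6638 = -16.638
  x_4 = 3.3917 - 0.02*13.5669 = 3.1204
  y_4 = -1.6638 - 0.02*-16.638 = -1.331
f(3.1204, -1.331) = 2*3.1204^2 + 5*(-1.331)^2 = 28.332


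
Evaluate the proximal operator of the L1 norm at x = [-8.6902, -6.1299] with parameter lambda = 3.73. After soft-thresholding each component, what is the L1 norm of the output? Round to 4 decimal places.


Soft-thresholding with lambda = 3.73:
prox(-8.6902) = sign(-8.6902)*max(|-8.6902| - 3.73, 0) = -4.9602
prox(-6.1299) = sign(-6.1299)*max(|-6.1299| - 3.73, 0) = -2.3999
prox(x) = [-4.9602, -2.3999]
||prox(x)||_1 = 4.9602 + 2.3999 = 7.3601


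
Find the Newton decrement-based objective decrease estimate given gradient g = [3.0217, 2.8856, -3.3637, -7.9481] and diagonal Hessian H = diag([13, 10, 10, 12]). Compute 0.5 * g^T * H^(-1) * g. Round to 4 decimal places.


Step 1: H is diagonal, so H^(-1) * g = [0.2324, 0.2886, -0.3364, -0.6623].
Step 2: g^T H^(-1) g = sum_i g_i^2 / H_ii
  = (3.0217)^2/13 + (2.8856)^2/10 + (-3.3637)^2/10 + (-7.9481)^2/12
  = 0.7024 + 0.8327 + 1.1314 + 5.2644 = 7.9308
Step 3: Objective decrease = 0.5 * g^T H^(-1) g = 3.9654


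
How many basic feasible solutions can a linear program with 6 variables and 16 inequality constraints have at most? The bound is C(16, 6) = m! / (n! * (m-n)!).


Each vertex corresponds to some choice of n active constraints out of m, so the number of vertices is at most C(m, n) = m! / (n!(m-n)!).
m = 16, n = 6
Numerator: 16 * 15 * 14 * 13 * 12 * 11
Denominator: 6! = 720
C(16, 6) = 8008


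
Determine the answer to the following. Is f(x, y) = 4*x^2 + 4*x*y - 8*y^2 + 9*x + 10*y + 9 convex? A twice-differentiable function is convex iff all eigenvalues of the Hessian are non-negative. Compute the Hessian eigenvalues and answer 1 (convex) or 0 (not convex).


The Hessian of f(x,y) = 4*x^2 + 4*x*y - 8*y^2 + 9*x + 10*y + 9 is:
H = [[8, 4], [4, -16]]
Trace = 8 - 16 = -8
Determinant = 8*-16 - (4)^2 = -144
Discriminant = (-8)^2 - 4*-144 = 640.0
Eigenvalues: lambda_1 = -16.6491, lambda_2 = 8.6491
The function is not convex.

0


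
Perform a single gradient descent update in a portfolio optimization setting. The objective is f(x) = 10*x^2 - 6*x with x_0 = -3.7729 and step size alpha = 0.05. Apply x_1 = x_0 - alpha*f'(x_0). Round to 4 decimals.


We compute the gradient at x_0 and apply the update.
f'(x) = 20*x - 6
f'(-3.7729) = 20*-3.7729 - 6 = -81.458
x_1 = -3.7729 - 0.05*-81.458 = 0.3


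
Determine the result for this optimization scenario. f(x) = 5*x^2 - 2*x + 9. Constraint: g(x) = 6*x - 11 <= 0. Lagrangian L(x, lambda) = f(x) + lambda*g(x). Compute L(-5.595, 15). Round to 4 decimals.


Step 1: Evaluate f(x).
f(-5.595) = 5*(-5.595)^2 - 2*(-5.595) + 9 = 176.7101
Step 2: Evaluate g(x).
g(-5.595) = 6*-5.595 - 11 = -44.57
Step 3: Compute Lagrangian.
L = 176.7101 + 15*-44.57 = -491.8399


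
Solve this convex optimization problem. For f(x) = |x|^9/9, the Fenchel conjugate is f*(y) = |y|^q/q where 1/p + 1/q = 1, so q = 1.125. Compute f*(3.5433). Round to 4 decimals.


The conjugate exponent q satisfies 1/p + 1/q = 1.
p = 9, so q = 9/(9 - 1) = 1.125
|y|^q = 3.5433^1.125 = 4.1503
f*(3.5433) = 4.1503 / 1.125 = 3.6892


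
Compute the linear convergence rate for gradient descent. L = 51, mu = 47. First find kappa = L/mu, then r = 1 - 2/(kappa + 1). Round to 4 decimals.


Step 1: Compute the condition number.
kappa = L/mu = 51/47 = 1.0851
Step 2: Compute the convergence rate.
r = 1 - 2/(kappa + 1) = 1 - 2*mu/(L + mu) = (L - mu)/(L + mu) = 4/98 = 0.0408


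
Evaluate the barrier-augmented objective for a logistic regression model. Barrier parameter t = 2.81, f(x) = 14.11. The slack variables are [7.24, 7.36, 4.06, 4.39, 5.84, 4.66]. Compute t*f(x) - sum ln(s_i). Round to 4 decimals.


Step 1: Compute log-barrier.
ln values: [1.9796, 1.9961, 1.4012, 1.4793, 1.7647, 1.539]
phi = -(1.9796 + 1.9961 + 1.4012 + 1.4793 + 1.7647 + 1.539) = -10.1599
Step 2: Compute augmented objective.
t*f(x) = 2.81*14.11 = 39.6491
Total = 39.6491 - 10.1599 = 29.4892


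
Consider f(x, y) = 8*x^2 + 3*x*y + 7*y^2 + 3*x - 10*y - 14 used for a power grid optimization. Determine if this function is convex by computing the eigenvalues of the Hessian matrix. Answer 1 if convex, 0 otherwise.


The Hessian of f(x,y) = 8*x^2 + 3*x*y + 7*y^2 + 3*x - 10*y - 14 is:
H = [[16, 3], [3, 14]]
Trace = 16 + 14 = 30
Determinant = 16*14 - (3)^2 = 215
Discriminant = (30)^2 - 4*215 = 40.0
Eigenvalues: lambda_1 = 11.8377, lambda_2 = 18.1623
The function is convex.

1


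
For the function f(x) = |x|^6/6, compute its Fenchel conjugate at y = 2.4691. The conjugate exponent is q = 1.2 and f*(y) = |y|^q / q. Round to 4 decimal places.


The conjugate exponent q satisfies 1/p + 1/q = 1.
p = 6, so q = 6/(6 - 1) = 1.2
|y|^q = 2.4691^1.2 = 2.9583
f*(2.4691) = 2.9583 / 1.2 = 2.4653


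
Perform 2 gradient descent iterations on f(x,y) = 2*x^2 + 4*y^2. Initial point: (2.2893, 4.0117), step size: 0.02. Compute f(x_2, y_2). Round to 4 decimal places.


Gradient descent on f(x,y) = 2*x^2 + 4*y^2.
Starting point: (2.2893, 4.0117), alpha = 0.02
Step 1: grad_x = 2*2*2.2893 = 9.1572, grad_y = 2*4*4.0117 = 32.0936
  x_1 = 2.2893 - 0.02*9.1572 = 2.1062
  y_1 = 4.0117 - 0.02*32.0936 = 3.3698
Step 2: grad_x = 2*2*2.1062 = 8.4246, grad_y = 2*4*3.3698 = 26.9586
  x_2 = 2.1062 - 0.02*8.4246 = 1.9377
  y_2 = 3.3698 - 0.02*26.9586 = 2.8307
f(1.9377, 2.8307) = 2*1.9377^2 + 4*2.8307^2 = 39.5595


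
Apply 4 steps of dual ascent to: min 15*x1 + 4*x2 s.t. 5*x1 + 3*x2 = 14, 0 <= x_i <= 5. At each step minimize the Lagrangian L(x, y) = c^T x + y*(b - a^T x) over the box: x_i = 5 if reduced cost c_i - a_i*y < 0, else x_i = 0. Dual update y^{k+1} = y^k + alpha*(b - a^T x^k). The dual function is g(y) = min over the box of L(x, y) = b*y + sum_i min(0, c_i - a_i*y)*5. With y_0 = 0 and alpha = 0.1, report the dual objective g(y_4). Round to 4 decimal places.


Dual ascent for LP: min 15*x1 + 4*x2, 5*x1 + 3*x2 = 14, 0 <= x_i <= 5
Step 1: y^k = 0.0, reduced costs: (15.0, 4.0)
  x^k = (0.0, 0.0), subgradient = b - a^T x = 14.0
  y^{k+1} = 0.0 + 0.1*14.0 = 1.4
Step 2: y^k = 1.4, reduced costs: (8.0, -0.2)
  x^k = (0.0, 5.0), subgradient = b - a^T x = -1.0
  y^{k+1} = 1.4 + 0.1*-1.0 = 1.3
Step 3: y^k = 1.3, reduced costs: (8.5, 0.1)
  x^k = (0.0, 0.0), subgradient = b - a^T x = 14.0
  y^{k+1} = 1.3 + 0.1*14.0 = 2.7
Step 4: y^k = 2.7, reduced costs: (1.5, -4.1)
  x^k = (0.0, 5.0), subgradient = b - a^T x = -1.0
  y^{k+1} = 2.7 + 0.1*-1.0 = 2.6
Dual objective at y_4 = 2.6: reduced costs (2.0, -3.8), box minimizer x = (0.0, 5.0)
g(y_4) = b*y + (c1 - a1*y)*x1 + (c2 - a2*y)*x2 = 14*2.6 + 2.0*0.0 + (-3.8)*5.0 = 36.4 + 0.0 - 19.0 = 17.4


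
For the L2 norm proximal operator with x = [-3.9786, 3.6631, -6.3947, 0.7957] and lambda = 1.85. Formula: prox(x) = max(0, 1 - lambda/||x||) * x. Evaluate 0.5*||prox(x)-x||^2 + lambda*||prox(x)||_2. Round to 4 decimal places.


Step 1: Compute ||x||.
||x|| = 8.4127
Step 2: Compute scaling factor.
scale = max(0, 1 - 1.85/8.4127) = 0.7801
Step 3: prox(x) = [-3.1037, 2.8576, -4.9885, 0.6207]
||prox(x)|| = 6.5627
Step 4: Proximal objective.
0.5*||prox-x||^2 = 1.7113
lambda*||prox|| = 12.141
Total = 13.8522


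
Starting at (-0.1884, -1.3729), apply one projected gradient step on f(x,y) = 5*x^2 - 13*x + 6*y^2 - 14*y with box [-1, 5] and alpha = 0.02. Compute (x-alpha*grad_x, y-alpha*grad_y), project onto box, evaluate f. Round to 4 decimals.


Step 1: Compute gradient at (-0.1884, -1.3729).
grad_x = 2*5*-0.1884 - 13 = -14.884
grad_y = 2*6*-1.3729 - 14 = -30.4748
Step 2: Gradient step.
x_raw = -0.1884 - 0.02*-14.884 = 0.1093
y_raw = -1.3729 - 0.02*-30.4748 = -0.7634
Step 3: Project onto [-1, 5].
x_proj = clip(0.1093) = 0.1093
y_proj = clip(-0.7634) = -0.7634
Step 4: Evaluate f.
f(0.1093, -0.7634) = 12.8234


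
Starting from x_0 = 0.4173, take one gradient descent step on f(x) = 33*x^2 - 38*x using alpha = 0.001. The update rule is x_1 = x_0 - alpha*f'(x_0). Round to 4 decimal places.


We compute the gradient at x_0 and apply the update.
f'(x) = 66*x - 38
f'(0.4173) = 66*0.4173 - 38 = -10.4582
x_1 = 0.4173 - 0.001*-10.4582 = 0.4278
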